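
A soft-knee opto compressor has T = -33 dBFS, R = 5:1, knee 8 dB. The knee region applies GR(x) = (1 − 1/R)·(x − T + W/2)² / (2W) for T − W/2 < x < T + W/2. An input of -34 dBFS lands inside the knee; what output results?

-34.45 dBFS

x − T + W/2 = -34 − (-33) + 4 = 3.
GR = (1 − 1/5) × 3² / 16 = 0.8 × 9 / 16 = 0.45 dB.
Output = -34 − 0.45 = -34.45 dBFS.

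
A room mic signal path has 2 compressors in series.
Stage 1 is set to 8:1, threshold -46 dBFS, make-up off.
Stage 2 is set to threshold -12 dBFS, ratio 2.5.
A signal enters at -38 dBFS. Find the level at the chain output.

Stage 1: overshoot 8 dB → 8/8 = 1 dB → -45 dBFS.
Stage 2: -45 dBFS is at or below the -12 dBFS threshold — no compression; output -45 dBFS.

-45 dBFS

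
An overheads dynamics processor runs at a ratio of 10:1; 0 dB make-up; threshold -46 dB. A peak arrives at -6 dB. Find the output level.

-42 dB

-6 dB sits 40 dB over threshold.
The 40 dB excess becomes 4 dB after 10:1 reduction.
Output = -46 + 4 = -42 dB.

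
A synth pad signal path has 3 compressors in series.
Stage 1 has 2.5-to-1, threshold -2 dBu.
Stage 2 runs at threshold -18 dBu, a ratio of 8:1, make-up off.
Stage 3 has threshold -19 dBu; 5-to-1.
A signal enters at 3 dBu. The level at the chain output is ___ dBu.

Stage 1: 5 dB above -2 dBu, reduced 2.5:1 to 2 dB above → 0 dBu.
Stage 2: overshoot 18 dB → 18/8 = 2.25 dB → -15.75 dBu.
Stage 3: 3.25 dB above -19 dBu, reduced 5:1 to 0.65 dB above → -18.35 dBu.

-18.35 dBu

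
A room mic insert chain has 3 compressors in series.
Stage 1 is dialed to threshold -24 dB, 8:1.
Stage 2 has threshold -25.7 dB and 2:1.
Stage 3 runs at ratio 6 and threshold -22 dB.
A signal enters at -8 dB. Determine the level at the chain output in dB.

-23.85 dB

Stage 1: -8 dB is 16 dB over -24 dB; at 8:1 that becomes 2 dB over, giving -22 dB.
Stage 2: -22 dB is 3.7 dB over -25.7 dB; at 2:1 that becomes 1.85 dB over, giving -23.85 dB.
Stage 3: below threshold (-23.85 ≤ -22); passes unchanged; output -23.85 dB.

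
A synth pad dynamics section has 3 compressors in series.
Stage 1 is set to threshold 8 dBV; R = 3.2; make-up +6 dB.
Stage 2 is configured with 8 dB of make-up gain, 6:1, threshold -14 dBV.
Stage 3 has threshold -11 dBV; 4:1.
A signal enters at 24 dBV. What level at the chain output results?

-8.375 dBV

Stage 1: 16 dB above 8 dBV, reduced 3.2:1 to 5 dB above → 13 dBV; +6 dB make-up → 19 dBV.
Stage 2: 33 dB above -14 dBV, reduced 6:1 to 5.5 dB above → -8.5 dBV; +8 dB make-up → -0.5 dBV.
Stage 3: overshoot 10.5 dB → 10.5/4 = 2.625 dB → -8.375 dBV.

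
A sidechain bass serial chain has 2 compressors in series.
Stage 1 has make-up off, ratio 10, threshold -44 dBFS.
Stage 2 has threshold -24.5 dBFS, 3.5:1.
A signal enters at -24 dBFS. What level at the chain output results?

Stage 1: 20 dB above -44 dBFS, reduced 10:1 to 2 dB above → -42 dBFS.
Stage 2: below threshold (-42 ≤ -24.5); passes unchanged; output -42 dBFS.

-42 dBFS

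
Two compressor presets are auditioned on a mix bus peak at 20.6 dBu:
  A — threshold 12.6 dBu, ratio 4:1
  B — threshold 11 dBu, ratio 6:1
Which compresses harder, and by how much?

B, by 2 dB

A: overshoot 8 dB → output overshoot 2 dB → GR 6 dB.
B: overshoot 9.6 dB → output overshoot 1.6 dB → GR 8 dB.
B reduces 2 dB more.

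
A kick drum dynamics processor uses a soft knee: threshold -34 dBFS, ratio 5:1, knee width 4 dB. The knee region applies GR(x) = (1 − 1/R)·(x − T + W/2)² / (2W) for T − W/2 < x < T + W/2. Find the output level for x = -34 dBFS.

-34.4 dBFS

x − T + W/2 = -34 − (-34) + 2 = 2.
GR = (1 − 1/5) × 2² / 8 = 0.8 × 4 / 8 = 0.4 dB.
Output = -34 − 0.4 = -34.4 dBFS.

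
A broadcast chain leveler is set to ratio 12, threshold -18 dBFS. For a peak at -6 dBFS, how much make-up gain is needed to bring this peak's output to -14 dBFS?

3 dB

Overshoot 12 dB → 12/12 = 1 dB after compression, so the compressed level is -18 + 1 = -17 dBFS.
Make-up = target − compressed = -14 − (-17) = 3 dB.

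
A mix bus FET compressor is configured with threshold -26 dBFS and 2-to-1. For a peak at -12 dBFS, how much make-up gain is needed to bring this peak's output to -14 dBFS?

Without make-up, output = threshold + overshoot/2 = -26 + 7 = -19 dBFS.
Gap to target: 5 dB.

5 dB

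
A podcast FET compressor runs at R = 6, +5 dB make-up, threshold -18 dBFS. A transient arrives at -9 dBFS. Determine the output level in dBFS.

The input is 9 dB above the -18 dBFS threshold.
The 9 dB excess becomes 1.5 dB after 6:1 reduction.
That puts the output at -16.5 dBFS; make-up adds 5 dB, giving -11.5 dBFS.

-11.5 dBFS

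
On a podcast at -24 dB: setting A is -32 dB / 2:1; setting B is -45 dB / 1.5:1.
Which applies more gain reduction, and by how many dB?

B, by 3 dB

A: GR = 8 − 8/2 = 4 dB.
B: GR = 21 − 21/1.5 = 7 dB.
B reduces 3 dB more.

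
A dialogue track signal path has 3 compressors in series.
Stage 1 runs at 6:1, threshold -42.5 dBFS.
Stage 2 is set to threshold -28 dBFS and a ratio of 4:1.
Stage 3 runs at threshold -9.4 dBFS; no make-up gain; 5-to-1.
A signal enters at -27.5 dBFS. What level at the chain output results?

-40 dBFS

Stage 1: overshoot 15 dB → 15/6 = 2.5 dB → -40 dBFS.
Stage 2: below threshold (-40 ≤ -28); passes unchanged; output -40 dBFS.
Stage 3: -40 dBFS is at or below the -9.4 dBFS threshold — no compression; output -40 dBFS.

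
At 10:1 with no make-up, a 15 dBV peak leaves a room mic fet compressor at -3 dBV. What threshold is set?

-5 dBV

Gain reduction = 15 − (-3) = 18 dB; output overshoot = GR / (R − 1) = 18 / 9 = 2 dB.
Threshold = output − output overshoot = -3 − 2 = -5 dBV.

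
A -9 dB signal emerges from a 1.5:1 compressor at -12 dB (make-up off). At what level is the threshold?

-18 dB

Let T be the threshold. Output overshoot = (input overshoot)/R, so -12 − T = (-9 − T)/1.5.
1.5·(-12 − T) = -9 − T → 0.5·T = -18 − (-9) = -9.
T = -9/0.5 = -18 dB.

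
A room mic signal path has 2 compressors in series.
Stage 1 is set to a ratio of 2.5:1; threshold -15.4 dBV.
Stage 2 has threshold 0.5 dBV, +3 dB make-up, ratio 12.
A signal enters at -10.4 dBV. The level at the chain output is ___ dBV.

Stage 1: -10.4 dBV is 5 dB over -15.4 dBV; at 2.5:1 that becomes 2 dB over, giving -13.4 dBV.
Stage 2: -13.4 dBV is at or below the 0.5 dBV threshold — no compression; make-up brings it to -10.4 dBV.

-10.4 dBV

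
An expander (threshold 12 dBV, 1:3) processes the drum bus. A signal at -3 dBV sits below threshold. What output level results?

Below threshold, a 1:3 expander applies gain = (3−1)×(T − x) of attenuation.
(3−1) × 15 = 30 dB, so output = -3 − 30 = -33 dBV.

-33 dBV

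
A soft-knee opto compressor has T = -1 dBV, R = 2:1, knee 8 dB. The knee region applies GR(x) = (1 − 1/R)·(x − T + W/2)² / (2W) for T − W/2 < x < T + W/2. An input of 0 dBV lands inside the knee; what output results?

-0.78125 dBV

x − T + W/2 = 0 − (-1) + 4 = 5.
GR = (1 − 1/2) × 5² / 16 = 0.5 × 25 / 16 = 0.78125 dB.
Output = 0 − 0.78125 = -0.78125 dBV.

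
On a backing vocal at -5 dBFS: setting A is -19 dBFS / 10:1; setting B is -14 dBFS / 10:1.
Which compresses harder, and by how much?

A, by 4.5 dB

A: overshoot 14 dB → output overshoot 1.4 dB → GR 12.6 dB.
B: overshoot 9 dB → output overshoot 0.9 dB → GR 8.1 dB.
A applies 4.5 dB more gain reduction.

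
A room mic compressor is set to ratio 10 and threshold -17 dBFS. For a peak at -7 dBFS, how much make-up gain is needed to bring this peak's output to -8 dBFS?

8 dB

Without make-up, output = threshold + overshoot/10 = -17 + 1 = -16 dBFS.
Gap to target: 8 dB.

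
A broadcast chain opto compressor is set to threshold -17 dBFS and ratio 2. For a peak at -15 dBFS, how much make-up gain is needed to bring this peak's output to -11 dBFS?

Without make-up, output = threshold + overshoot/2 = -17 + 1 = -16 dBFS.
Gap to target: 5 dB.

5 dB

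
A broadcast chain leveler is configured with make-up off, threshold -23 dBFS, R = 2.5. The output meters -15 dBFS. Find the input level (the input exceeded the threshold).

Post-compression overshoot = -15 − (-23) = 8 dB.
Undo the ratio: input overshoot = 8 × 2.5 = 20 dB, giving input = -3 dBFS.

-3 dBFS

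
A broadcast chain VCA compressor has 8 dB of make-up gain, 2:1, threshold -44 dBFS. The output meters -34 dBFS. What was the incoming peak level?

Remove make-up: -34 − 8 = -42 dBFS.
That's 2 dB above the -44 dBFS threshold.
Input overshoot = R × output overshoot = 4 dB → input = -44 + 4 = -40 dBFS.

-40 dBFS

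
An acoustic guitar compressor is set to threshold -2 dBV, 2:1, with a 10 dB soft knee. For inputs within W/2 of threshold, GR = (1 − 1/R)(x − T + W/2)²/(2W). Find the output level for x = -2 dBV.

x − T + W/2 = -2 − (-2) + 5 = 5.
GR = (1 − 1/2) × 5² / 20 = 0.5 × 25 / 20 = 0.625 dB.
Output = -2 − 0.625 = -2.625 dBV.

-2.625 dBV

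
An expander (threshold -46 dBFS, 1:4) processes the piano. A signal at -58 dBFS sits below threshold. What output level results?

Undershoot = (-46) − (-58) = 12 dB.
At 1:4, that expands to 48 dB under threshold.
Output = -46 − 48 = -94 dBFS.

-94 dBFS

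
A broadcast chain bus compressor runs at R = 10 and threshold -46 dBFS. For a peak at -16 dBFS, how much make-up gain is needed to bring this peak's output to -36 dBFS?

7 dB

The peak compresses to -46 + 30/10 = -43 dBFS.
To reach -36 dBFS requires -36 − (-43) = 7 dB of make-up.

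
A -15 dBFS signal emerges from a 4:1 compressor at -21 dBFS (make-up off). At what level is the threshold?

Gain reduction = -15 − (-21) = 6 dB; output overshoot = GR / (R − 1) = 6 / 3 = 2 dB.
Threshold = output − output overshoot = -21 − 2 = -23 dBFS.

-23 dBFS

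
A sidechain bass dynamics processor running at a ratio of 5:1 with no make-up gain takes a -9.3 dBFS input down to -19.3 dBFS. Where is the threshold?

-21.8 dBFS

Input is 12.5 dB above T (since output overshoot × R = input overshoot: (-19.3 − T)·5 = -9.3 − T gives T = -21.8 dBFS).
Check: -21.8 + (-9.3 − (-21.8))/5 = -21.8 + 2.5 = -19.3 dBFS. ✓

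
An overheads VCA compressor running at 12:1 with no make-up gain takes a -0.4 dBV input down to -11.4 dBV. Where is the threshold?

-12.4 dBV

Input is 12 dB above T (since output overshoot × R = input overshoot: (-11.4 − T)·12 = -0.4 − T gives T = -12.4 dBV).
Check: -12.4 + (-0.4 − (-12.4))/12 = -12.4 + 1 = -11.4 dBV. ✓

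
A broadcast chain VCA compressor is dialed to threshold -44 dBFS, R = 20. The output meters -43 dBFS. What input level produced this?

-24 dBFS

That's 1 dB above the -44 dBFS threshold.
Input overshoot = R × output overshoot = 20 dB → input = -44 + 20 = -24 dBFS.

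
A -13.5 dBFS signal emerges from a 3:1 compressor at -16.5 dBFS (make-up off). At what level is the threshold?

-18 dBFS

Input is 4.5 dB above T (since output overshoot × R = input overshoot: (-16.5 − T)·3 = -13.5 − T gives T = -18 dBFS).
Check: -18 + (-13.5 − (-18))/3 = -18 + 1.5 = -16.5 dBFS. ✓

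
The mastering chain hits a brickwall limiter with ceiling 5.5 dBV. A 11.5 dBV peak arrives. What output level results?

5.5 dBV

The limiter clamps the peak to its 5.5 dBV ceiling.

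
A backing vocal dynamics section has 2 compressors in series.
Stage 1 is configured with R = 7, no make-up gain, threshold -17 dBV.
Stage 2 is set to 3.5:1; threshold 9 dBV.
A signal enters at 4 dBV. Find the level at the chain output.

-14 dBV

Stage 1: overshoot 21 dB → 21/7 = 3 dB → -14 dBV.
Stage 2: below threshold (-14 ≤ 9); passes unchanged; output -14 dBV.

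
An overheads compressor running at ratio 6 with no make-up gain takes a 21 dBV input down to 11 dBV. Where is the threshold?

Let T be the threshold. Output overshoot = (input overshoot)/R, so 11 − T = (21 − T)/6.
6·(11 − T) = 21 − T → 5·T = 66 − 21 = 45.
T = 45/5 = 9 dBV.

9 dBV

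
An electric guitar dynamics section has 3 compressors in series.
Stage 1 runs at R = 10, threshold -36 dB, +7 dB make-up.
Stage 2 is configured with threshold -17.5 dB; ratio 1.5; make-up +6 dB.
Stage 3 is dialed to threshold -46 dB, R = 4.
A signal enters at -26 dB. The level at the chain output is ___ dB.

Stage 1: overshoot 10 dB → 10/10 = 1 dB → -35 dB; +7 dB make-up → -28 dB.
Stage 2: below threshold (-28 ≤ -17.5); passes unchanged; make-up brings it to -22 dB.
Stage 3: 24 dB above -46 dB, reduced 4:1 to 6 dB above → -40 dB.

-40 dB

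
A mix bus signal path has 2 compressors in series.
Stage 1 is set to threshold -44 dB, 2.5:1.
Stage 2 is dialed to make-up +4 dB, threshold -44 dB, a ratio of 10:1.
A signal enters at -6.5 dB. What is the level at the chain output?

-38.5 dB

Stage 1: 37.5 dB above -44 dB, reduced 2.5:1 to 15 dB above → -29 dB.
Stage 2: -29 dB is 15 dB over -44 dB; at 10:1 that becomes 1.5 dB over, giving -42.5 dB; +4 dB make-up → -38.5 dB.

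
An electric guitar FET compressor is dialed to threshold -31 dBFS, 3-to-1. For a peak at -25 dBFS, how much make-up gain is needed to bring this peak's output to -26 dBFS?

3 dB

The peak compresses to -31 + 6/3 = -29 dBFS.
To reach -26 dBFS requires -26 − (-29) = 3 dB of make-up.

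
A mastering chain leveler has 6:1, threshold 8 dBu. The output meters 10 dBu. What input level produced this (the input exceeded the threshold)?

That's 2 dB above the 8 dBu threshold.
Before 6:1 compression the overshoot was 2 × 6 = 12 dB, so input = 8 + 12 = 20 dBu.

20 dBu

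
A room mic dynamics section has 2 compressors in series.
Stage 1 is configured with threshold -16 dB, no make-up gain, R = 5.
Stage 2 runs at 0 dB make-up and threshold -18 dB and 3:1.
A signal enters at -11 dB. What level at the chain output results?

Stage 1: overshoot 5 dB → 5/5 = 1 dB → -15 dB.
Stage 2: overshoot 3 dB → 3/3 = 1 dB → -17 dB.

-17 dB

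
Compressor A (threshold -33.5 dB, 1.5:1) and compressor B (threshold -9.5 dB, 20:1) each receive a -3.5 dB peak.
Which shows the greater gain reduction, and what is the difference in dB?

A: GR = 30 − 30/1.5 = 10 dB.
B: GR = 6 − 6/20 = 5.7 dB.
A reduces 4.3 dB more.

A, by 4.3 dB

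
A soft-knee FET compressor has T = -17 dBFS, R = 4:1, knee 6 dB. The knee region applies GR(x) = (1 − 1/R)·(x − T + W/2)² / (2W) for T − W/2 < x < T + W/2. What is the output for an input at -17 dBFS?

x − T + W/2 = -17 − (-17) + 3 = 3.
GR = (1 − 1/4) × 3² / 12 = 0.75 × 9 / 12 = 0.5625 dB.
Output = -17 − 0.5625 = -17.5625 dBFS.

-17.5625 dBFS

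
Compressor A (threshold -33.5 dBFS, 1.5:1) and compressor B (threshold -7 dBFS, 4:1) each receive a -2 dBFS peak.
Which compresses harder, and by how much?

A: overshoot 31.5 dB → output overshoot 21 dB → GR 10.5 dB.
B: overshoot 5 dB → output overshoot 1.25 dB → GR 3.75 dB.
A reduces 6.75 dB more.

A, by 6.75 dB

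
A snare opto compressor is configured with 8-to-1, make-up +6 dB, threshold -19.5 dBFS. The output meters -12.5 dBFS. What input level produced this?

-11.5 dBFS

Remove make-up: -12.5 − 6 = -18.5 dBFS.
Post-compression overshoot = -18.5 − (-19.5) = 1 dB.
Before 8:1 compression the overshoot was 1 × 8 = 8 dB, so input = -19.5 + 8 = -11.5 dBFS.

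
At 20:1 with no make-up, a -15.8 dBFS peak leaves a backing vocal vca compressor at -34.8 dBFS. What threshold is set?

-35.8 dBFS

Let T be the threshold. Output overshoot = (input overshoot)/R, so -34.8 − T = (-15.8 − T)/20.
20·(-34.8 − T) = -15.8 − T → 19·T = -696 − (-15.8) = -680.2.
T = -680.2/19 = -35.8 dBFS.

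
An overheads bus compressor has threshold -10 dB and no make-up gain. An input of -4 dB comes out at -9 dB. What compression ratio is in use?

Input overshoot = -4 − (-10) = 6 dB; output overshoot = -9 − (-10) = 1 dB.
Ratio = 6 / 1 = 6.

6:1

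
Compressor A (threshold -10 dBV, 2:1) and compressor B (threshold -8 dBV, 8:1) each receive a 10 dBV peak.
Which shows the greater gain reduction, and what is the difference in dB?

B, by 5.75 dB

A: overshoot 20 dB → output overshoot 10 dB → GR 10 dB.
B: overshoot 18 dB → output overshoot 2.25 dB → GR 15.75 dB.
Difference: 5.75 dB in favour of B.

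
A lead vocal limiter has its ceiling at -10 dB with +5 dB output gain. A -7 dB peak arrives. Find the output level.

A brickwall limiter is an ∞:1 compressor: any input above the ceiling is clamped to -10 dB.
Output gain then adds 5 dB: -10 + 5 = -5 dB.

-5 dB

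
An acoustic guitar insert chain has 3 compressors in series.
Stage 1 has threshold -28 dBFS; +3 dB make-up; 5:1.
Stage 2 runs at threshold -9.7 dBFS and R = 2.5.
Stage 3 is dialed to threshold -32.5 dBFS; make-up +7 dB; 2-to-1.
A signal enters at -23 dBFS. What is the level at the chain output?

-21.25 dBFS

Stage 1: 5 dB above -28 dBFS, reduced 5:1 to 1 dB above → -27 dBFS; +3 dB make-up → -24 dBFS.
Stage 2: below threshold (-24 ≤ -9.7); passes unchanged; output -24 dBFS.
Stage 3: -24 dBFS is 8.5 dB over -32.5 dBFS; at 2:1 that becomes 4.25 dB over, giving -28.25 dBFS; +7 dB make-up → -21.25 dBFS.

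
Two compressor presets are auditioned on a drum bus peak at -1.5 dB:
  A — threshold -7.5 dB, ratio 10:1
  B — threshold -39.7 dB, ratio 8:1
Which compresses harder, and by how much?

A: GR = 6 − 6/10 = 5.4 dB.
B: GR = 38.2 − 38.2/8 = 33.425 dB.
B applies 28.025 dB more gain reduction.

B, by 28.025 dB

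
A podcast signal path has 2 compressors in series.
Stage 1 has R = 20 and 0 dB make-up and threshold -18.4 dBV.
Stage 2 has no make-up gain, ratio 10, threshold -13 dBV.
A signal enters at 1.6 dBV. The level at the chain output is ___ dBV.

-17.4 dBV

Stage 1: 20 dB above -18.4 dBV, reduced 20:1 to 1 dB above → -17.4 dBV.
Stage 2: -17.4 dBV is at or below the -13 dBV threshold — no compression; output -17.4 dBV.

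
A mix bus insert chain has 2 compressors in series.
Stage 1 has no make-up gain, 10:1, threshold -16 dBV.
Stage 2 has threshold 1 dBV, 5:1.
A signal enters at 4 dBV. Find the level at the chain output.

Stage 1: 20 dB above -16 dBV, reduced 10:1 to 2 dB above → -14 dBV.
Stage 2: -14 dBV ≤ 1 dBV, so stage 2 doesn't engage; output -14 dBV.

-14 dBV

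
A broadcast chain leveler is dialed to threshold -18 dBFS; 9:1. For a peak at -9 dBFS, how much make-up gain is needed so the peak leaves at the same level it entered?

8 dB

Overshoot 9 dB → 9/9 = 1 dB after compression, so the compressed level is -18 + 1 = -17 dBFS.
Make-up = target − compressed = -9 − (-17) = 8 dB.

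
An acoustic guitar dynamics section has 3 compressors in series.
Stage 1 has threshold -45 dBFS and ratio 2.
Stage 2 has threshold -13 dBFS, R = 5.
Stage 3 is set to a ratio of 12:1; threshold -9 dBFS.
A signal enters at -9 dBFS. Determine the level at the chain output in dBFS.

-27 dBFS

Stage 1: overshoot 36 dB → 36/2 = 18 dB → -27 dBFS.
Stage 2: -27 dBFS is at or below the -13 dBFS threshold — no compression; output -27 dBFS.
Stage 3: -27 dBFS ≤ -9 dBFS, so stage 3 doesn't engage; output -27 dBFS.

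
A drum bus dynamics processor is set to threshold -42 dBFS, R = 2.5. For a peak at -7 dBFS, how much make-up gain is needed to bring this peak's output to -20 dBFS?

The peak compresses to -42 + 35/2.5 = -28 dBFS.
To reach -20 dBFS requires -20 − (-28) = 8 dB of make-up.

8 dB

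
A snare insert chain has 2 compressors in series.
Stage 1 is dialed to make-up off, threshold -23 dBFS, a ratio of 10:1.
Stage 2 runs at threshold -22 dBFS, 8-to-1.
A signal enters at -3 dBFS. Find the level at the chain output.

-21.875 dBFS

Stage 1: -3 dBFS is 20 dB over -23 dBFS; at 10:1 that becomes 2 dB over, giving -21 dBFS.
Stage 2: 1 dB above -22 dBFS, reduced 8:1 to 0.125 dB above → -21.875 dBFS.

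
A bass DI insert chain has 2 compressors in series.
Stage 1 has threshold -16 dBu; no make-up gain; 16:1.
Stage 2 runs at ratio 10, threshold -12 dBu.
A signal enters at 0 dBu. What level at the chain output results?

Stage 1: 16 dB above -16 dBu, reduced 16:1 to 1 dB above → -15 dBu.
Stage 2: -15 dBu is at or below the -12 dBu threshold — no compression; output -15 dBu.

-15 dBu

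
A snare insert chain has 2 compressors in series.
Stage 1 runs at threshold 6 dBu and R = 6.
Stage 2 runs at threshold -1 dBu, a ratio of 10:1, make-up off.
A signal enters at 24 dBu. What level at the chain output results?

0 dBu

Stage 1: 24 dBu is 18 dB over 6 dBu; at 6:1 that becomes 3 dB over, giving 9 dBu.
Stage 2: 10 dB above -1 dBu, reduced 10:1 to 1 dB above → 0 dBu.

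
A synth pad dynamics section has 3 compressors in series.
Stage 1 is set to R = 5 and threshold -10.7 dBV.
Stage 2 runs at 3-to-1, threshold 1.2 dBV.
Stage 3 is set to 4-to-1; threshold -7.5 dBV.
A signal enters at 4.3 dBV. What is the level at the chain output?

Stage 1: 15 dB above -10.7 dBV, reduced 5:1 to 3 dB above → -7.7 dBV.
Stage 2: -7.7 dBV is at or below the 1.2 dBV threshold — no compression; output -7.7 dBV.
Stage 3: below threshold (-7.7 ≤ -7.5); passes unchanged; output -7.7 dBV.

-7.7 dBV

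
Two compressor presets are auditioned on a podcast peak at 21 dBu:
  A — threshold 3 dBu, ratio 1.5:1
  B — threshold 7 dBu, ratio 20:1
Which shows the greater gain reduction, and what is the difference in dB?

A: GR = 18 − 18/1.5 = 6 dB.
B: GR = 14 − 14/20 = 13.3 dB.
B reduces 7.3 dB more.

B, by 7.3 dB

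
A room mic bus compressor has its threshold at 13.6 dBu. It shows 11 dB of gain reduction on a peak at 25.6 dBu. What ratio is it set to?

Input overshoot = 25.6 − 13.6 = 12 dB.
Output overshoot = 12 − 11 = 1 dB.
Ratio = input overshoot / output overshoot = 12 / 1 = 12.

12:1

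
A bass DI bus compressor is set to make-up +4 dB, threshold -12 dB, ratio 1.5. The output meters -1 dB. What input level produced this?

-1.5 dB

Before make-up, the level was -1 − 4 = -5 dB.
Post-compression overshoot = -5 − (-12) = 7 dB.
Undo the ratio: input overshoot = 7 × 1.5 = 10.5 dB, giving input = -1.5 dB.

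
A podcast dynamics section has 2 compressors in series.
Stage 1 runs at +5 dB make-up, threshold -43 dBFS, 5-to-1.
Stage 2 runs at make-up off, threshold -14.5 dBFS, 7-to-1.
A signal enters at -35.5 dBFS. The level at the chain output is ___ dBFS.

Stage 1: overshoot 7.5 dB → 7.5/5 = 1.5 dB → -41.5 dBFS; +5 dB make-up → -36.5 dBFS.
Stage 2: -36.5 dBFS ≤ -14.5 dBFS, so stage 2 doesn't engage; output -36.5 dBFS.

-36.5 dBFS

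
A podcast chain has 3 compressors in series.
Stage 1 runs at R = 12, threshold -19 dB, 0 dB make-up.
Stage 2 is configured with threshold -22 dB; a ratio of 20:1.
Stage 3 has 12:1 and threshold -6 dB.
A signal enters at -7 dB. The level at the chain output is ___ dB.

-21.8 dB

Stage 1: 12 dB above -19 dB, reduced 12:1 to 1 dB above → -18 dB.
Stage 2: 4 dB above -22 dB, reduced 20:1 to 0.2 dB above → -21.8 dB.
Stage 3: below threshold (-21.8 ≤ -6); passes unchanged; output -21.8 dB.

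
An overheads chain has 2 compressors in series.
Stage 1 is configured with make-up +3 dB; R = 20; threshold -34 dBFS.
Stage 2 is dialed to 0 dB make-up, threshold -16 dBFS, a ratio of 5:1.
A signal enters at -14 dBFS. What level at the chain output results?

Stage 1: -14 dBFS is 20 dB over -34 dBFS; at 20:1 that becomes 1 dB over, giving -33 dBFS; +3 dB make-up → -30 dBFS.
Stage 2: -30 dBFS ≤ -16 dBFS, so stage 2 doesn't engage; output -30 dBFS.

-30 dBFS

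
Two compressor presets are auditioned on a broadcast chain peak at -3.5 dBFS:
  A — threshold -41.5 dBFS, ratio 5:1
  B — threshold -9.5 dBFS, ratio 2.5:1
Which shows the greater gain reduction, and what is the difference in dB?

A, by 26.8 dB

A: overshoot 38 dB → output overshoot 7.6 dB → GR 30.4 dB.
B: overshoot 6 dB → output overshoot 2.4 dB → GR 3.6 dB.
A reduces 26.8 dB more.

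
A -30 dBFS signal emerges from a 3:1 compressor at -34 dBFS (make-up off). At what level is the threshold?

Let T be the threshold. Output overshoot = (input overshoot)/R, so -34 − T = (-30 − T)/3.
3·(-34 − T) = -30 − T → 2·T = -102 − (-30) = -72.
T = -72/2 = -36 dBFS.

-36 dBFS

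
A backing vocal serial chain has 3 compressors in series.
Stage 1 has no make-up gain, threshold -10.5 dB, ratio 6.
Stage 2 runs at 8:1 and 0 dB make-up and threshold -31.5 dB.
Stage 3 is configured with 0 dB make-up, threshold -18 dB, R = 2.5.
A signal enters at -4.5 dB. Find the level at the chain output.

Stage 1: overshoot 6 dB → 6/6 = 1 dB → -9.5 dB.
Stage 2: overshoot 22 dB → 22/8 = 2.75 dB → -28.75 dB.
Stage 3: below threshold (-28.75 ≤ -18); passes unchanged; output -28.75 dB.

-28.75 dB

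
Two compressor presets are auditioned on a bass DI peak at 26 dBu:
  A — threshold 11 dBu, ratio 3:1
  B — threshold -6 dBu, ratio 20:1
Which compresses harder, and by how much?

B, by 20.4 dB

A: overshoot 15 dB → output overshoot 5 dB → GR 10 dB.
B: overshoot 32 dB → output overshoot 1.6 dB → GR 30.4 dB.
B reduces 20.4 dB more.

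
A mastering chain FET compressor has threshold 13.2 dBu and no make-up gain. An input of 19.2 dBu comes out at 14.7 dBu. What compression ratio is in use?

Input overshoot = 19.2 − 13.2 = 6 dB; output overshoot = 14.7 − 13.2 = 1.5 dB.
Ratio = 6 / 1.5 = 4.

4:1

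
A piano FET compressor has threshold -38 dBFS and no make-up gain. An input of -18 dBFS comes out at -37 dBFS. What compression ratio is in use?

20:1

Input overshoot = -18 − (-38) = 20 dB; output overshoot = -37 − (-38) = 1 dB.
Ratio = 20 / 1 = 20.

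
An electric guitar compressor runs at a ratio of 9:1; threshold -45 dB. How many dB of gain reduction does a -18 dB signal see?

24 dB

-18 dB exceeds the threshold by 27 dB.
After 9:1 compression the overshoot becomes 27/9 = 3 dB.
GR = overshoot in − overshoot out = 27 − 3 = 24 dB.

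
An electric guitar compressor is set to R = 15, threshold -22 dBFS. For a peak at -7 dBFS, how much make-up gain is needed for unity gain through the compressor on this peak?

The peak compresses to -22 + 15/15 = -21 dBFS.
To reach -7 dBFS requires -7 − (-21) = 14 dB of make-up.

14 dB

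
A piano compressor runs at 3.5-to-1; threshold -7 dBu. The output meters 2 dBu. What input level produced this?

That's 9 dB above the -7 dBu threshold.
Undo the ratio: input overshoot = 9 × 3.5 = 31.5 dB, giving input = 24.5 dBu.

24.5 dBu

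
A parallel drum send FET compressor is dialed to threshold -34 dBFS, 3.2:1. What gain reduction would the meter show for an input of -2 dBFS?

22 dB

The signal is 32 dB above threshold.
At 3.2:1, output sits 32/3.2 = 10 dB above threshold.
GR = overshoot in − overshoot out = 32 − 10 = 22 dB.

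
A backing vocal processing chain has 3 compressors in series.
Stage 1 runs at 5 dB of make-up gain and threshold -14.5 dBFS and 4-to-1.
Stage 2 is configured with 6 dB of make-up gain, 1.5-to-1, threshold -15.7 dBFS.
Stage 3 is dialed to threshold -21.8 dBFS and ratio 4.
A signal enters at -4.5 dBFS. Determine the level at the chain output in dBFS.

-17.325 dBFS

Stage 1: overshoot 10 dB → 10/4 = 2.5 dB → -12 dBFS; +5 dB make-up → -7 dBFS.
Stage 2: -7 dBFS is 8.7 dB over -15.7 dBFS; at 1.5:1 that becomes 5.8 dB over, giving -9.9 dBFS; +6 dB make-up → -3.9 dBFS.
Stage 3: -3.9 dBFS is 17.9 dB over -21.8 dBFS; at 4:1 that becomes 4.475 dB over, giving -17.325 dBFS.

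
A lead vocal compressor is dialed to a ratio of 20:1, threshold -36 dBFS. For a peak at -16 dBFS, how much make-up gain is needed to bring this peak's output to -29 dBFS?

The peak compresses to -36 + 20/20 = -35 dBFS.
To reach -29 dBFS requires -29 − (-35) = 6 dB of make-up.

6 dB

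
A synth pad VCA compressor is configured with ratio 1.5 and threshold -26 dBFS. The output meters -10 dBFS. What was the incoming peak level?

That's 16 dB above the -26 dBFS threshold.
Before 1.5:1 compression the overshoot was 16 × 1.5 = 24 dB, so input = -26 + 24 = -2 dBFS.

-2 dBFS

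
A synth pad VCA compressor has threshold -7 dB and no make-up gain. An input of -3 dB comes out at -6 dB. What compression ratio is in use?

4:1

Input overshoot = -3 − (-7) = 4 dB; output overshoot = -6 − (-7) = 1 dB.
Ratio = 4 / 1 = 4.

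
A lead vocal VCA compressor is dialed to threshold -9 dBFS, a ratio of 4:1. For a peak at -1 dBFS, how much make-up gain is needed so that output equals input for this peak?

Without make-up, output = threshold + overshoot/4 = -9 + 2 = -7 dBFS.
Gap to target: 6 dB.

6 dB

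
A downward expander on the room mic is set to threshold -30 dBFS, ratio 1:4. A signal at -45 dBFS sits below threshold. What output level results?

-90 dBFS

The input is 15 dB below the -30 dBFS threshold.
A 1:4 expander multiplies undershoot by 4: 15 × 4 = 60 dB below threshold.
Output = -30 − 60 = -90 dBFS.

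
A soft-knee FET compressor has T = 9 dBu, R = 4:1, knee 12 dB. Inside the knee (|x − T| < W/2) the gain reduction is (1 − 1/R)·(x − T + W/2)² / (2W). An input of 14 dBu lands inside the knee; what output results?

x − T + W/2 = 14 − 9 + 6 = 11.
GR = (1 − 1/4) × 11² / 24 = 0.75 × 121 / 24 = 3.78125 dB.
Output = 14 − 3.78125 = 10.21875 dBu.

10.21875 dBu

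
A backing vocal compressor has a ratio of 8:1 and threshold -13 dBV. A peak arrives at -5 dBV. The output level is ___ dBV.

-5 dBV sits 8 dB over threshold.
8:1 compression reduces that to 8/8 = 1 dB over.
Output = -13 + 1 = -12 dBV.

-12 dBV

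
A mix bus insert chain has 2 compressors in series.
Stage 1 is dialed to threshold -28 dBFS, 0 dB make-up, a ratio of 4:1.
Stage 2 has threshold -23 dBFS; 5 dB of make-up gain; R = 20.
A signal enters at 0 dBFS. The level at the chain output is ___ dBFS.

Stage 1: 0 dBFS is 28 dB over -28 dBFS; at 4:1 that becomes 7 dB over, giving -21 dBFS.
Stage 2: 2 dB above -23 dBFS, reduced 20:1 to 0.1 dB above → -22.9 dBFS; +5 dB make-up → -17.9 dBFS.

-17.9 dBFS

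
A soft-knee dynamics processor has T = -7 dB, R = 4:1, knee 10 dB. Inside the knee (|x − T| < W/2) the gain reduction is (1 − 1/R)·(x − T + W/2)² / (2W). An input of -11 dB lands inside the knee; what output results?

-11.0375 dB

x − T + W/2 = -11 − (-7) + 5 = 1.
GR = (1 − 1/4) × 1² / 20 = 0.75 × 1 / 20 = 0.0375 dB.
Output = -11 − 0.0375 = -11.0375 dB.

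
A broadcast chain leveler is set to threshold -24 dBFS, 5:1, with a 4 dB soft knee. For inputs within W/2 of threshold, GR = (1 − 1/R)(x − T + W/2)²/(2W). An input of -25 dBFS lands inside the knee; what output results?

x − T + W/2 = -25 − (-24) + 2 = 1.
GR = (1 − 1/5) × 1² / 8 = 0.8 × 1 / 8 = 0.1 dB.
Output = -25 − 0.1 = -25.1 dBFS.

-25.1 dBFS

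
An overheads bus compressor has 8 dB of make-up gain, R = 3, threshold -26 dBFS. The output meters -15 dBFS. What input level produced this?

-17 dBFS

Stripping the +8 dB make-up gives -23 dBFS at the gain stage.
Post-compression overshoot = -23 − (-26) = 3 dB.
Before 3:1 compression the overshoot was 3 × 3 = 9 dB, so input = -26 + 9 = -17 dBFS.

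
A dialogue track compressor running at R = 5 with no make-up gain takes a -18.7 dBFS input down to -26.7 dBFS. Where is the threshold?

-28.7 dBFS

Input is 10 dB above T (since output overshoot × R = input overshoot: (-26.7 − T)·5 = -18.7 − T gives T = -28.7 dBFS).
Check: -28.7 + (-18.7 − (-28.7))/5 = -28.7 + 2 = -26.7 dBFS. ✓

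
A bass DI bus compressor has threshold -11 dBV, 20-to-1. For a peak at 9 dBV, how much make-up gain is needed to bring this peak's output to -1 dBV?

Without make-up, output = threshold + overshoot/20 = -11 + 1 = -10 dBV.
Gap to target: 9 dB.

9 dB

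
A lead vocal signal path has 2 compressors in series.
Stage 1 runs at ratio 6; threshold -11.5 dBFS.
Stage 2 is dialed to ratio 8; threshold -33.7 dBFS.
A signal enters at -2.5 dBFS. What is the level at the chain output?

-30.7375 dBFS

Stage 1: 9 dB above -11.5 dBFS, reduced 6:1 to 1.5 dB above → -10 dBFS.
Stage 2: -10 dBFS is 23.7 dB over -33.7 dBFS; at 8:1 that becomes 2.9625 dB over, giving -30.7375 dBFS.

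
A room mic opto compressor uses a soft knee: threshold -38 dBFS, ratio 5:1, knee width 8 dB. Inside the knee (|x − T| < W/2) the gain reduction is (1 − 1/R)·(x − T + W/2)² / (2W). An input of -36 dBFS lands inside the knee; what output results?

-37.8 dBFS

x − T + W/2 = -36 − (-38) + 4 = 6.
GR = (1 − 1/5) × 6² / 16 = 0.8 × 36 / 16 = 1.8 dB.
Output = -36 − 1.8 = -37.8 dBFS.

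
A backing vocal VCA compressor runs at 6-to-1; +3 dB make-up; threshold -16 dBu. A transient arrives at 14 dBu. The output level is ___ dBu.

-8 dBu

The input is 30 dB above the -16 dBu threshold.
At 6:1 the overshoot is divided by 6, leaving 5 dB above threshold.
Output = -16 + 5 = -11 dBu; make-up adds 3 dB, giving -8 dBu.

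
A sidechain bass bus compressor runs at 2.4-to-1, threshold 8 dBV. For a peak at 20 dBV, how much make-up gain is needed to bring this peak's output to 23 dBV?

The peak compresses to 8 + 12/2.4 = 13 dBV.
To reach 23 dBV requires 23 − 13 = 10 dB of make-up.

10 dB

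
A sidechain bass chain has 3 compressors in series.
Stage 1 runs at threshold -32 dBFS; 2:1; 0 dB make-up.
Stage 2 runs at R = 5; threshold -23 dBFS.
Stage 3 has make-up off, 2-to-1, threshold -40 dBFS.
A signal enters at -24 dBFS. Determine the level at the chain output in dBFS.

-34 dBFS

Stage 1: -24 dBFS is 8 dB over -32 dBFS; at 2:1 that becomes 4 dB over, giving -28 dBFS.
Stage 2: below threshold (-28 ≤ -23); passes unchanged; output -28 dBFS.
Stage 3: overshoot 12 dB → 12/2 = 6 dB → -34 dBFS.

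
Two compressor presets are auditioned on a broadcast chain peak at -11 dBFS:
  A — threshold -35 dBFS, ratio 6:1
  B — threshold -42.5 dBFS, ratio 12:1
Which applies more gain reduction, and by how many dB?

A: GR = 24 − 24/6 = 20 dB.
B: GR = 31.5 − 31.5/12 = 28.875 dB.
Difference: 8.875 dB in favour of B.

B, by 8.875 dB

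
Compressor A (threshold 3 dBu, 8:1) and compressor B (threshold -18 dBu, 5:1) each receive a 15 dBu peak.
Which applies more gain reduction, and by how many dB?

A: GR = 12 − 12/8 = 10.5 dB.
B: GR = 33 − 33/5 = 26.4 dB.
B reduces 15.9 dB more.

B, by 15.9 dB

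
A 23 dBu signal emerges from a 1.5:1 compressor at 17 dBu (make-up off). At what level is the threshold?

5 dBu

Gain reduction = 23 − 17 = 6 dB; output overshoot = GR / (R − 1) = 6 / 0.5 = 12 dB.
Threshold = output − output overshoot = 17 − 12 = 5 dBu.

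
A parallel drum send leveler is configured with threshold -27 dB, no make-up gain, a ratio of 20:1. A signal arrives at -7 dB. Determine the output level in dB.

The input is 20 dB above the -27 dB threshold.
20:1 compression reduces that to 20/20 = 1 dB over.
Output = -27 + 1 = -26 dB.

-26 dB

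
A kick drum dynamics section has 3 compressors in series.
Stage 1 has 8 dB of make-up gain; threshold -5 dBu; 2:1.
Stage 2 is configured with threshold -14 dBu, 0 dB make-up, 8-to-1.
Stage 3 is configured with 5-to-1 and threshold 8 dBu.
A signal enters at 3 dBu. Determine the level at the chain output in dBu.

-11.375 dBu

Stage 1: 8 dB above -5 dBu, reduced 2:1 to 4 dB above → -1 dBu; +8 dB make-up → 7 dBu.
Stage 2: overshoot 21 dB → 21/8 = 2.625 dB → -11.375 dBu.
Stage 3: below threshold (-11.375 ≤ 8); passes unchanged; output -11.375 dBu.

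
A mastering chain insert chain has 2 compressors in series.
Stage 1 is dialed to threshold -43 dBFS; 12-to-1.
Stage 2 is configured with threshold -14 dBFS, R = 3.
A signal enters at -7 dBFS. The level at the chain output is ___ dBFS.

Stage 1: -7 dBFS is 36 dB over -43 dBFS; at 12:1 that becomes 3 dB over, giving -40 dBFS.
Stage 2: -40 dBFS ≤ -14 dBFS, so stage 2 doesn't engage; output -40 dBFS.

-40 dBFS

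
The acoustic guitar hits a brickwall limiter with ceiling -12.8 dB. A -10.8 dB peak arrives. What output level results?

A brickwall limiter is an ∞:1 compressor: any input above the ceiling is clamped to -12.8 dB.

-12.8 dB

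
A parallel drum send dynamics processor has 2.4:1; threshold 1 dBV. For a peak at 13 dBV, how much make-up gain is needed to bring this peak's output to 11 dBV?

The peak compresses to 1 + 12/2.4 = 6 dBV.
To reach 11 dBV requires 11 − 6 = 5 dB of make-up.

5 dB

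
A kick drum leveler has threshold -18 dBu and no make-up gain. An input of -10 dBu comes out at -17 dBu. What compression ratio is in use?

Input overshoot = -10 − (-18) = 8 dB; output overshoot = -17 − (-18) = 1 dB.
Ratio = 8 / 1 = 8.

8:1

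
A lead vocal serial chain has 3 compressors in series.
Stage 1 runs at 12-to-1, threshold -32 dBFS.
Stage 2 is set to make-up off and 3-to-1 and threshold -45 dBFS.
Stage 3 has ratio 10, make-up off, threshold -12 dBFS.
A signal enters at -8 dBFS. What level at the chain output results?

-40 dBFS

Stage 1: overshoot 24 dB → 24/12 = 2 dB → -30 dBFS.
Stage 2: 15 dB above -45 dBFS, reduced 3:1 to 5 dB above → -40 dBFS.
Stage 3: below threshold (-40 ≤ -12); passes unchanged; output -40 dBFS.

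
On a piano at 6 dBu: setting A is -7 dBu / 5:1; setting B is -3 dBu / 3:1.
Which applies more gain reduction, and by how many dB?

A: GR = 13 − 13/5 = 10.4 dB.
B: GR = 9 − 9/3 = 6 dB.
Difference: 4.4 dB in favour of A.

A, by 4.4 dB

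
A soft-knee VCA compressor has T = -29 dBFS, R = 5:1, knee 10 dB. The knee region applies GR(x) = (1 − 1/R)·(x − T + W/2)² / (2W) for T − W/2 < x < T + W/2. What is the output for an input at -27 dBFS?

x − T + W/2 = -27 − (-29) + 5 = 7.
GR = (1 − 1/5) × 7² / 20 = 0.8 × 49 / 20 = 1.96 dB.
Output = -27 − 1.96 = -28.96 dBFS.

-28.96 dBFS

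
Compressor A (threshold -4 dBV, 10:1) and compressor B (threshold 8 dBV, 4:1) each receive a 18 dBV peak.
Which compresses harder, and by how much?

A, by 12.3 dB

A: GR = 22 − 22/10 = 19.8 dB.
B: GR = 10 − 10/4 = 7.5 dB.
A applies 12.3 dB more gain reduction.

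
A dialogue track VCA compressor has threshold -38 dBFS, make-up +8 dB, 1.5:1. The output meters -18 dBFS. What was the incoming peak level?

Stripping the +8 dB make-up gives -26 dBFS at the gain stage.
Post-compression overshoot = -26 − (-38) = 12 dB.
Before 1.5:1 compression the overshoot was 12 × 1.5 = 18 dB, so input = -38 + 18 = -20 dBFS.

-20 dBFS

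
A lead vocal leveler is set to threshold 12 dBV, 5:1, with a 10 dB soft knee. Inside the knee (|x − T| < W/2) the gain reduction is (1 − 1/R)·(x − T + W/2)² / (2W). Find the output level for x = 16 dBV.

12.76 dBV

x − T + W/2 = 16 − 12 + 5 = 9.
GR = (1 − 1/5) × 9² / 20 = 0.8 × 81 / 20 = 3.24 dB.
Output = 16 − 3.24 = 12.76 dBV.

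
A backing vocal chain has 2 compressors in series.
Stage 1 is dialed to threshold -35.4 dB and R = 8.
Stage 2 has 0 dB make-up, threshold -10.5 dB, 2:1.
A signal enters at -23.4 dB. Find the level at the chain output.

-33.9 dB

Stage 1: overshoot 12 dB → 12/8 = 1.5 dB → -33.9 dB.
Stage 2: below threshold (-33.9 ≤ -10.5); passes unchanged; output -33.9 dB.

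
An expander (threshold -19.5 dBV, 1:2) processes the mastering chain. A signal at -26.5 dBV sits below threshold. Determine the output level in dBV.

-33.5 dBV

Undershoot = (-19.5) − (-26.5) = 7 dB.
At 1:2, that expands to 14 dB under threshold.
Output = -19.5 − 14 = -33.5 dBV.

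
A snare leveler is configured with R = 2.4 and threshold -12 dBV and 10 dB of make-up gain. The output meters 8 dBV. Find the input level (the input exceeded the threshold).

12 dBV

Remove make-up: 8 − 10 = -2 dBV.
Post-compression overshoot = -2 − (-12) = 10 dB.
Undo the ratio: input overshoot = 10 × 2.4 = 24 dB, giving input = 12 dBV.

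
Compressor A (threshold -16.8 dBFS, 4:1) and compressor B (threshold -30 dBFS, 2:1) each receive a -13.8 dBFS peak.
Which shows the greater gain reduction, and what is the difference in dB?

B, by 5.85 dB

A: GR = 3 − 3/4 = 2.25 dB.
B: GR = 16.2 − 16.2/2 = 8.1 dB.
B applies 5.85 dB more gain reduction.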